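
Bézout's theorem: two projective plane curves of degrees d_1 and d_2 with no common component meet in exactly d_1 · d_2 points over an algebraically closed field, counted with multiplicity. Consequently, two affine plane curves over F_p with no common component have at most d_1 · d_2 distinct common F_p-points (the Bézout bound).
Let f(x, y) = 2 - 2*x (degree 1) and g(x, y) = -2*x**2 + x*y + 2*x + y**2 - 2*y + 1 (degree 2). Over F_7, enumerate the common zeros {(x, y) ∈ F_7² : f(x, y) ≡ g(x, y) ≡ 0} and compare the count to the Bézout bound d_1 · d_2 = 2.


Common zeros: {(1, 3), (1, 5)}; count = 2; Bézout bound = 2.

deg(f) = 1, deg(g) = 2, so Bézout bound = 2.
Scan x ∈ F_7. For each x, list the y ∈ F_7 with f(x, y) ≡ 0 and those with g(x, y) ≡ 0 (mod 7); the common zeros in that column are the intersection.
  x = 0: f ≡ 0 at y ∈ ∅; g ≡ 0 at y ∈ {1}; common: ∅.
  x = 1: f ≡ 0 at y ∈ {0, 1, 2, 3, 4, 5, 6}; g ≡ 0 at y ∈ {3, 5}; common: {3, 5}.
  x = 2: f ≡ 0 at y ∈ ∅; g ≡ 0 at y ∈ ∅; common: ∅.
  x = 3: f ≡ 0 at y ∈ ∅; g ≡ 0 at y ∈ ∅; common: ∅.
  x = 4: f ≡ 0 at y ∈ ∅; g ≡ 0 at y ∈ ∅; common: ∅.
  x = 5: f ≡ 0 at y ∈ ∅; g ≡ 0 at y ∈ {1, 3}; common: ∅.
  x = 6: f ≡ 0 at y ∈ ∅; g ≡ 0 at y ∈ {5}; common: ∅.
Collecting: common zeros = {(1, 3), (1, 5)}, so the count is 2.
Comparison with the Bézout bound: 2 ≤ 2 = deg(f)·deg(g), as expected for curves with no common component (the bound is attained).


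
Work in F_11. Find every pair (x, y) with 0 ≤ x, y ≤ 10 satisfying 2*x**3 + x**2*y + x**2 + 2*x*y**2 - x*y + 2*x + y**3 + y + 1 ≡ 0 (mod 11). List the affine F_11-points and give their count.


Affine F_11-points: {(0, 2), (2, 1), (2, 2), (2, 4), (4, 7), (5, 0), (5, 4), (5, 8), (7, 4), (9, 1), (9, 6), (9, 8), (10, 1), (10, 5), (10, 7)}; count = 15.

For each of the 121 pairs (x, y) ∈ F_11², evaluate f(x, y) mod 11. Record the zeros.
  x = 0: [0↦1, 1↦3, 2↦0, 3↦9, 4↦3, 5↦10, 6↦3, 7↦10, 8↦4, 9↦2, 10↦10]  zeros at y ∈ {2}
  x = 1: [0↦6, 1↦10, 2↦2, 3↦10, 4↦7, 5↦10, 6↦3, 7↦3, 8↦5, 9↦4, 10↦6]  zeros at y ∈ ∅
  x = 2: [0↦3, 1↦0, 2↦0, 3↦9, 4↦0, 5↦1, 6↦7, 7↦2, 8↦3, 9↦5, 10↦3]  zeros at y ∈ {1, 2, 4}
  x = 3: [0↦4, 1↦7, 2↦6, 3↦7, 4↦5, 5↦6, 6↦5, 7↦8, 8↦10, 9↦6, 10↦2]  zeros at y ∈ ∅
  x = 4: [0↦10, 1↦10, 2↦10, 3↦5, 4↦1, 5↦4, 6↦9, 7↦0, 8↦5, 9↦8, 10↦4]  zeros at y ∈ {7}
  x = 5: [0↦0, 1↦10, 2↦2, 3↦4, 4↦0, 5↦7, 6↦9, 7↦1, 8↦0, 9↦1, 10↦10]  zeros at y ∈ {0, 4, 8}
  x = 6: [0↦8, 1↦8, 2↦5, 3↦5, 4↦3, 5↦5, 6↦6, 7↦1, 8↦7, 9↦8, 10↦10]  zeros at y ∈ ∅
  x = 7: [0↦2, 1↦5, 2↦9, 3↦9, 4↦0, 5↦10, 6↦1, 7↦1, 8↦5, 9↦8, 10↦5]  zeros at y ∈ {4}
  x = 8: [0↦5, 1↦2, 2↦4, 3↦6, 4↦3, 5↦1, 6↦6, 7↦2, 8↦6, 9↦2, 10↦7]  zeros at y ∈ ∅
  x = 9: [0↦7, 1↦0, 2↦2, 3↦8, 4↦2, 5↦1, 6↦0, 7↦5, 8↦0, 9↦2, 10↦6]  zeros at y ∈ {1, 6, 8}
  x = 10: [0↦9, 1↦0, 2↦4, 3↦5, 4↦9, 5↦0, 6↦6, 7↦0, 8↦10, 9↦9, 10↦3]  zeros at y ∈ {1, 5, 7}
Collecting zeros: affine points = {(0, 2), (2, 1), (2, 2), (2, 4), (4, 7), (5, 0), (5, 4), (5, 8), (7, 4), (9, 1), (9, 6), (9, 8), (10, 1), (10, 5), (10, 7)}.
Total count |C(F_11)_aff| = 15.


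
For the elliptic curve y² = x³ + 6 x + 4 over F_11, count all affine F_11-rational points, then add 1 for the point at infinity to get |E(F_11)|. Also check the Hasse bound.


Affine points = {(0, 2), (0, 9), (1, 0), (3, 4), (3, 7), (4, 2), (4, 9), (5, 4), (5, 7), (6, 5), (6, 6), (7, 2), (7, 9), (8, 5), (8, 6)}; affine count = 15; |E(F_11)| = 16.

Discriminant check: Δ ∝ 4a³ + 27b² = 4·6³ + 27·4² = 4·216 + 27·16 ≡ 9 (mod 11). Nonzero ⇒ E is nonsingular.
For each x ∈ F_11, compute rhs = x³ + 6·x + 4 mod 11, then count y ∈ F_11 with y² ≡ rhs.
  x = 0: rhs = 4, matching y values: 2, 9 (2 points).
  x = 1: rhs = 0, matching y values: 0 (1 points).
  x = 2: rhs = 2, matching y values: none (0 points).
  x = 3: rhs = 5, matching y values: 4, 7 (2 points).
  x = 4: rhs = 4, matching y values: 2, 9 (2 points).
  x = 5: rhs = 5, matching y values: 4, 7 (2 points).
  x = 6: rhs = 3, matching y values: 5, 6 (2 points).
  x = 7: rhs = 4, matching y values: 2, 9 (2 points).
  x = 8: rhs = 3, matching y values: 5, 6 (2 points).
  x = 9: rhs = 6, matching y values: none (0 points).
  x = 10: rhs = 8, matching y values: none (0 points).
Total affine count: 15.
Full point count |E(F_11)| = 15 + 1 = 16.
Hasse bound: |16 − (11+1)| = |4| = 4 ≤ 2√11 ≈ 6.6332 ✓.


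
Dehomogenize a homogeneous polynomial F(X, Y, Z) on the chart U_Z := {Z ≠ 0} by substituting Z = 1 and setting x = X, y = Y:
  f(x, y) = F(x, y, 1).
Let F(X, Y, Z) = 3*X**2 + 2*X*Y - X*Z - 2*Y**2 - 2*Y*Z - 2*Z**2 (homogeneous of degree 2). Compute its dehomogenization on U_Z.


f(x, y) = 3*x**2 + 2*x*y - x - 2*y**2 - 2*y - 2

On U_Z we set Z = 1. Each monomial c·X^i·Y^j·Z^k in F becomes c·x^i·y^j·1^k = c·x^i·y^j.
Substituting Z = 1: F(X, Y, 1) = 3*x**2 + 2*x*y - x - 2*y**2 - 2*y - 2.
Note: deg(f) ≤ deg(F) = 2; strict inequality happens when F is divisible by Z (lost terms).


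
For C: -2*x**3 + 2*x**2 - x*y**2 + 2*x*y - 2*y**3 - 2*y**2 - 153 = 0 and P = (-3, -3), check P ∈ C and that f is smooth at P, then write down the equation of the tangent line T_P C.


Tangent line at P: -81*x - 66*y - 441 = 0.

Step 1: f(-3, -3) = 0, so P lies on C.
Step 2: partial derivatives
  f_x(x, y) = -6*x**2 + 4*x - y**2 + 2*y, f_y(x, y) = -2*x*y + 2*x - 6*y**2 - 4*y.
  f_x(P) = -81, f_y(P) = -66 (gradient nonzero, so P is smooth).
Step 3: tangent line at P: -81·(x − -3) + -66·(y − -3) = 0.
Expanding: -81*x - 66*y - 441 = 0.


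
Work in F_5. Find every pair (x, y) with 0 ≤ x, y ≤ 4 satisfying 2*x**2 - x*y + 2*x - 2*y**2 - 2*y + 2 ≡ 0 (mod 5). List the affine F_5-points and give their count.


Affine F_5-points: {(0, 2)}; count = 1.

For each of the 25 pairs (x, y) ∈ F_5², evaluate f(x, y) mod 5. Record the zeros.
  x = 0: [0↦2, 1↦3, 2↦0, 3↦3, 4↦2]  zeros at y ∈ {2}
  x = 1: [0↦1, 1↦1, 2↦2, 3↦4, 4↦2]  zeros at y ∈ ∅
  x = 2: [0↦4, 1↦3, 2↦3, 3↦4, 4↦1]  zeros at y ∈ ∅
  x = 3: [0↦1, 1↦4, 2↦3, 3↦3, 4↦4]  zeros at y ∈ ∅
  x = 4: [0↦2, 1↦4, 2↦2, 3↦1, 4↦1]  zeros at y ∈ ∅
Collecting zeros: affine points = {(0, 2)}.
Total count |C(F_5)_aff| = 1.


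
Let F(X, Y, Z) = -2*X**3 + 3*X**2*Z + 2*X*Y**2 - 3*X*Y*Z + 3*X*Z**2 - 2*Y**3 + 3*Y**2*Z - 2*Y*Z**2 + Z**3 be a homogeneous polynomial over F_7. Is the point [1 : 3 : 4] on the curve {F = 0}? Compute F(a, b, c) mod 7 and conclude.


F(1,3,4) ≡ 6 (mod 7); P is NOT on the curve.

Evaluate F(1, 3, 4) term-by-term (mod 7).
  -2*X**3 ↦ -2·1·1·1 = -2
  3*X**2*Z ↦ 3·1·1·4 = 12
  2*X*Y**2 ↦ 2·1·9·1 = 18
  -3*X*Y*Z ↦ -3·1·3·4 = -36
  3*X*Z**2 ↦ 3·1·1·16 = 48
  -2*Y**3 ↦ -2·1·27·1 = -54
  3*Y**2*Z ↦ 3·1·9·4 = 108
  -2*Y*Z**2 ↦ -2·1·3·16 = -96
  Z**3 ↦ 1·1·1·64 = 64
Sum: F(1, 3, 4) = (-2) + (12) + (18) + (-36) + (48) + (-54) + (108) + (-96) + (64) = 62.
Reducing mod 7: 62 ≡ 6 (mod 7).
Since F(a, b, c) ≡ 6 ≠ 0 (mod 7), P does NOT lie on the curve.


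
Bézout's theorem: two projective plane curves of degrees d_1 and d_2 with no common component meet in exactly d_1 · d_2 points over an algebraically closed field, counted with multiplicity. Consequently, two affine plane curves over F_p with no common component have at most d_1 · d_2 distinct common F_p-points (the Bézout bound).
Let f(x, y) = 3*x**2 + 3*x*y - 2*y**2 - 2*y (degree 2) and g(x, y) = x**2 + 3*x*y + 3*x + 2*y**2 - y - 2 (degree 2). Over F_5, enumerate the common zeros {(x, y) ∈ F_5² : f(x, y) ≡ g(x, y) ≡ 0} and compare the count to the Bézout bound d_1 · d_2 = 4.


Common zeros: ∅; count = 0; Bézout bound = 4.

deg(f) = 2, deg(g) = 2, so Bézout bound = 4.
Scan x ∈ F_5. For each x, list the y ∈ F_5 with f(x, y) ≡ 0 and those with g(x, y) ≡ 0 (mod 5); the common zeros in that column are the intersection.
  x = 0: f ≡ 0 at y ∈ {0, 4}; g ≡ 0 at y ∈ ∅; common: ∅.
  x = 1: f ≡ 0 at y ∈ {4}; g ≡ 0 at y ∈ ∅; common: ∅.
  x = 2: f ≡ 0 at y ∈ ∅; g ≡ 0 at y ∈ {1, 4}; common: ∅.
  x = 3: f ≡ 0 at y ∈ {3}; g ≡ 0 at y ∈ {2, 4}; common: ∅.
  x = 4: f ≡ 0 at y ∈ {2, 3}; g ≡ 0 at y ∈ ∅; common: ∅.
Collecting: common zeros = ∅, so the count is 0.
Comparison with the Bézout bound: 0 ≤ 4 = deg(f)·deg(g), as expected for curves with no common component (the affine F_5-count falls short of the bound because intersections may lie at infinity, over extension fields, or carry multiplicity).


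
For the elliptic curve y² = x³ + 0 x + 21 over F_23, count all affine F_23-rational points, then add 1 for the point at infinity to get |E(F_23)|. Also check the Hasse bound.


Affine points = {(2, 11), (2, 12), (3, 5), (3, 18), (4, 4), (4, 19), (5, 10), (5, 13), (8, 2), (8, 21), (10, 3), (10, 20), (11, 8), (11, 15), (12, 1), (12, 22), (16, 0), (17, 9), (17, 14), (19, 7), (19, 16), (21, 6), (21, 17)}; affine count = 23; |E(F_23)| = 24.

Discriminant check: Δ ∝ 4a³ + 27b² = 4·0³ + 27·21² = 4·0 + 27·441 ≡ 16 (mod 23). Nonzero ⇒ E is nonsingular.
For each x ∈ F_23, compute rhs = x³ + 0·x + 21 mod 23, then count y ∈ F_23 with y² ≡ rhs.
  x = 0: rhs = 21, matching y values: none (0 points).
  x = 1: rhs = 22, matching y values: none (0 points).
  x = 2: rhs = 6, matching y values: 11, 12 (2 points).
  x = 3: rhs = 2, matching y values: 5, 18 (2 points).
  x = 4: rhs = 16, matching y values: 4, 19 (2 points).
  x = 5: rhs = 8, matching y values: 10, 13 (2 points).
  x = 6: rhs = 7, matching y values: none (0 points).
  x = 7: rhs = 19, matching y values: none (0 points).
  x = 8: rhs = 4, matching y values: 2, 21 (2 points).
  x = 9: rhs = 14, matching y values: none (0 points).
  x = 10: rhs = 9, matching y values: 3, 20 (2 points).
  x = 11: rhs = 18, matching y values: 8, 15 (2 points).
  x = 12: rhs = 1, matching y values: 1, 22 (2 points).
  x = 13: rhs = 10, matching y values: none (0 points).
  x = 14: rhs = 5, matching y values: none (0 points).
  x = 15: rhs = 15, matching y values: none (0 points).
  x = 16: rhs = 0, matching y values: 0 (1 points).
  x = 17: rhs = 12, matching y values: 9, 14 (2 points).
  x = 18: rhs = 11, matching y values: none (0 points).
  x = 19: rhs = 3, matching y values: 7, 16 (2 points).
  x = 20: rhs = 17, matching y values: none (0 points).
  x = 21: rhs = 13, matching y values: 6, 17 (2 points).
  x = 22: rhs = 20, matching y values: none (0 points).
Total affine count: 23.
Full point count |E(F_23)| = 23 + 1 = 24.
Hasse bound: |24 − (23+1)| = |0| = 0 ≤ 2√23 ≈ 9.5917 ✓.


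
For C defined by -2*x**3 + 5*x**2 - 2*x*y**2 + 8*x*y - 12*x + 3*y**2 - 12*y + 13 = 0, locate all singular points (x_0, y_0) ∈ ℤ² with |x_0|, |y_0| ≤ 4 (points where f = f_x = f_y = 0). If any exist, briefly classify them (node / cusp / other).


Singular points: {(1, 2)}; classification: node.

Compute partial derivatives:
  f_x = -6*x**2 + 10*x - 2*y**2 + 8*y - 12.
  f_y = -4*x*y + 8*x + 6*y - 12.
Scan x_0 ∈ {−4, ..., 4}. For each x_0, f_y(x_0, y) is a polynomial in y; find its integer roots y ∈ {−4, ..., 4}, then test f_x and f at those candidates.
  x = -4: f_y(-4, y) = 22*y - 44; vanishes at y ∈ {2}. (-4, 2): f_x = -140 ≠ 0.
  x = -3: f_y(-3, y) = 18*y - 36; vanishes at y ∈ {2}. (-3, 2): f_x = -88 ≠ 0.
  x = -2: f_y(-2, y) = 14*y - 28; vanishes at y ∈ {2}. (-2, 2): f_x = -48 ≠ 0.
  x = -1: f_y(-1, y) = 10*y - 20; vanishes at y ∈ {2}. (-1, 2): f_x = -20 ≠ 0.
  x = 0: f_y(0, y) = 6*y - 12; vanishes at y ∈ {2}. (0, 2): f_x = -4 ≠ 0.
  x = 1: f_y(1, y) = 2*y - 4; vanishes at y ∈ {2}. (1, 2): f_x = 0, f = 0 — SINGULAR.
  x = 2: f_y(2, y) = 4 - 2*y; vanishes at y ∈ {2}. (2, 2): f_x = -8 ≠ 0.
  x = 3: f_y(3, y) = 12 - 6*y; vanishes at y ∈ {2}. (3, 2): f_x = -28 ≠ 0.
  x = 4: f_y(4, y) = 20 - 10*y; vanishes at y ∈ {2}. (4, 2): f_x = -60 ≠ 0.
Only singular point on the grid: (1, 2).
Classify: substitute x = 1 + u, y = 2 + v and expand: f = -2*u**3 - u**2 - 2*u*v**2 + v**2.
No constant or linear terms (consistent with a singular point). Quadratic part: -u**2 + v**2. Cubic part: -2*u**3 - 2*u*v**2.
The quadratic part v**2 - u**2 = (v − u)(v + u) splits into two distinct linear factors, so there are two distinct tangent lines y − 2 = ±(x − 1) — this is a node (ordinary double point).
Classification: node.


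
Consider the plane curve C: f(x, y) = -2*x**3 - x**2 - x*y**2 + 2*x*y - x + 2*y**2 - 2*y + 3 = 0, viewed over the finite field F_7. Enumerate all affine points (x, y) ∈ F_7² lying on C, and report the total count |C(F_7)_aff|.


Affine F_7-points: {(0, 2), (0, 6), (1, 1), (1, 6), (2, 6), (3, 0), (3, 4), (5, 2), (5, 3)}; count = 9.

For each of the 49 pairs (x, y) ∈ F_7², evaluate f(x, y) mod 7. Record the zeros.
  x = 0: [0↦3, 1↦3, 2↦0, 3↦1, 4↦6, 5↦1, 6↦0]  zeros at y ∈ {2, 6}
  x = 1: [0↦6, 1↦0, 2↦3, 3↦1, 4↦1, 5↦3, 6↦0]  zeros at y ∈ {1, 6}
  x = 2: [0↦2, 1↦4, 2↦6, 3↦1, 4↦3, 5↦5, 6↦0]  zeros at y ∈ {6}
  x = 3: [0↦0, 1↦3, 2↦4, 3↦3, 4↦0, 5↦2, 6↦2]  zeros at y ∈ {0, 4}
  x = 4: [0↦2, 1↦6, 2↦6, 3↦2, 4↦1, 5↦3, 6↦1]  zeros at y ∈ ∅
  x = 5: [0↦3, 1↦1, 2↦0, 3↦0, 4↦1, 5↦3, 6↦6]  zeros at y ∈ {2, 3}
  x = 6: [0↦5, 1↦4, 2↦2, 3↦6, 4↦2, 5↦4, 6↦5]  zeros at y ∈ ∅
Collecting zeros: affine points = {(0, 2), (0, 6), (1, 1), (1, 6), (2, 6), (3, 0), (3, 4), (5, 2), (5, 3)}.
Total count |C(F_7)_aff| = 9.


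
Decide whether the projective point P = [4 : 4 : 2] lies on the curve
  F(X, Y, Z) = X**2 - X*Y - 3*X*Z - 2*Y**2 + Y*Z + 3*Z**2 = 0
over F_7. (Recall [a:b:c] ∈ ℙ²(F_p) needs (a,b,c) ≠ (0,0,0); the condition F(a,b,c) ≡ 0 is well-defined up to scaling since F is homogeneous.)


F(4,4,2) ≡ 6 (mod 7); P is NOT on the curve.

Evaluate F(4, 4, 2) term-by-term (mod 7).
  X**2 ↦ 1·16·1·1 = 16
  -X*Y ↦ -1·4·4·1 = -16
  -3*X*Z ↦ -3·4·1·2 = -24
  -2*Y**2 ↦ -2·1·16·1 = -32
  Y*Z ↦ 1·1·4·2 = 8
  3*Z**2 ↦ 3·1·1·4 = 12
Sum: F(4, 4, 2) = (16) + (-16) + (-24) + (-32) + (8) + (12) = -36.
Reducing mod 7: -36 ≡ 6 (mod 7).
Since F(a, b, c) ≡ 6 ≠ 0 (mod 7), P does NOT lie on the curve.


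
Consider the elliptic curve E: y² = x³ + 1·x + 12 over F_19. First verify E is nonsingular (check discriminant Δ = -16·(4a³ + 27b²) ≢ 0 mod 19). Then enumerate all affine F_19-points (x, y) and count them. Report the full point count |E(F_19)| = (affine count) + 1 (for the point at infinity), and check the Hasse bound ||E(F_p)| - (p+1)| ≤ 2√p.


Affine points = {(3, 2), (3, 17), (4, 2), (4, 17), (5, 3), (5, 16), (6, 5), (6, 14), (7, 1), (7, 18), (8, 0), (9, 3), (9, 16), (11, 9), (11, 10), (12, 2), (12, 17), (15, 1), (15, 18), (16, 1), (16, 18)}; affine count = 21; |E(F_19)| = 22.

Discriminant check: Δ ∝ 4a³ + 27b² = 4·1³ + 27·12² = 4·1 + 27·144 ≡ 16 (mod 19). Nonzero ⇒ E is nonsingular.
For each x ∈ F_19, compute rhs = x³ + 1·x + 12 mod 19, then count y ∈ F_19 with y² ≡ rhs.
  x = 0: rhs = 12, matching y values: none (0 points).
  x = 1: rhs = 14, matching y values: none (0 points).
  x = 2: rhs = 3, matching y values: none (0 points).
  x = 3: rhs = 4, matching y values: 2, 17 (2 points).
  x = 4: rhs = 4, matching y values: 2, 17 (2 points).
  x = 5: rhs = 9, matching y values: 3, 16 (2 points).
  x = 6: rhs = 6, matching y values: 5, 14 (2 points).
  x = 7: rhs = 1, matching y values: 1, 18 (2 points).
  x = 8: rhs = 0, matching y values: 0 (1 points).
  x = 9: rhs = 9, matching y values: 3, 16 (2 points).
  x = 10: rhs = 15, matching y values: none (0 points).
  x = 11: rhs = 5, matching y values: 9, 10 (2 points).
  x = 12: rhs = 4, matching y values: 2, 17 (2 points).
  x = 13: rhs = 18, matching y values: none (0 points).
  x = 14: rhs = 15, matching y values: none (0 points).
  x = 15: rhs = 1, matching y values: 1, 18 (2 points).
  x = 16: rhs = 1, matching y values: 1, 18 (2 points).
  x = 17: rhs = 2, matching y values: none (0 points).
  x = 18: rhs = 10, matching y values: none (0 points).
Total affine count: 21.
Full point count |E(F_19)| = 21 + 1 = 22.
Hasse bound: |22 − (19+1)| = |2| = 2 ≤ 2√19 ≈ 8.7178 ✓.


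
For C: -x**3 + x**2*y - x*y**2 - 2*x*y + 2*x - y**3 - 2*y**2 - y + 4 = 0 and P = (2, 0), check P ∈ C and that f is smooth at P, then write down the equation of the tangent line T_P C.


Tangent line at P: -10*x - y + 20 = 0.

Step 1: f(2, 0) = 0, so P lies on C.
Step 2: partial derivatives
  f_x(x, y) = -3*x**2 + 2*x*y - y**2 - 2*y + 2, f_y(x, y) = x**2 - 2*x*y - 2*x - 3*y**2 - 4*y - 1.
  f_x(P) = -10, f_y(P) = -1 (gradient nonzero, so P is smooth).
Step 3: tangent line at P: -10·(x − 2) + -1·(y − 0) = 0.
Expanding: -10*x - y + 20 = 0.


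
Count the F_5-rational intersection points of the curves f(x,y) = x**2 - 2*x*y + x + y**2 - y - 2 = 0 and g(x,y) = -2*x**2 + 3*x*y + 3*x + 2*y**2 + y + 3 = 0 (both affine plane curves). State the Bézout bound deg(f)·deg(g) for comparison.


Common zeros: {(2, 1), (4, 3)}; count = 2; Bézout bound = 4.

deg(f) = 2, deg(g) = 2, so Bézout bound = 4.
Scan x ∈ F_5. For each x, list the y ∈ F_5 with f(x, y) ≡ 0 and those with g(x, y) ≡ 0 (mod 5); the common zeros in that column are the intersection.
  x = 0: f ≡ 0 at y ∈ {2, 4}; g ≡ 0 at y ∈ ∅; common: ∅.
  x = 1: f ≡ 0 at y ∈ {0, 3}; g ≡ 0 at y ∈ {1, 2}; common: ∅.
  x = 2: f ≡ 0 at y ∈ {1, 4}; g ≡ 0 at y ∈ {1, 3}; common: {1}.
  x = 3: f ≡ 0 at y ∈ {0, 2}; g ≡ 0 at y ∈ ∅; common: ∅.
  x = 4: f ≡ 0 at y ∈ {1, 3}; g ≡ 0 at y ∈ {3}; common: {3}.
Collecting: common zeros = {(2, 1), (4, 3)}, so the count is 2.
Comparison with the Bézout bound: 2 ≤ 4 = deg(f)·deg(g), as expected for curves with no common component (the affine F_5-count falls short of the bound because intersections may lie at infinity, over extension fields, or carry multiplicity).


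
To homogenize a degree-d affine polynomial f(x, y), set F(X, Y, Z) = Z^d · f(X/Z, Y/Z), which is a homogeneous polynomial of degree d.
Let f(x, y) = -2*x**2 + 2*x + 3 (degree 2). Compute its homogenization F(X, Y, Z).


F(X, Y, Z) = -2*X**2 + 2*X*Z + 3*Z**2

deg(f) = 2.
Substitute x = X/Z, y = Y/Z into f, then multiply by Z^2.
  monomial -2·x^2·y^0 ↦ -2·X^2·Y^0·Z^0.
  monomial 2·x^1·y^0 ↦ 2·X^1·Y^0·Z^1.
  monomial 3·x^0·y^0 ↦ 3·X^0·Y^0·Z^2.
Collecting: F(X, Y, Z) = -2*X**2 + 2*X*Z + 3*Z**2.


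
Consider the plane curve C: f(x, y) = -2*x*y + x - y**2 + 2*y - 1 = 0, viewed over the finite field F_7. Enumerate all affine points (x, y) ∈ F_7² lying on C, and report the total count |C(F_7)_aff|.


Affine F_7-points: {(0, 1), (1, 0), (2, 2), (2, 3), (6, 5), (6, 6)}; count = 6.

For each of the 49 pairs (x, y) ∈ F_7², evaluate f(x, y) mod 7. Record the zeros.
  x = 0: [0↦6, 1↦0, 2↦6, 3↦3, 4↦5, 5↦5, 6↦3]  zeros at y ∈ {1}
  x = 1: [0↦0, 1↦6, 2↦3, 3↦5, 4↦5, 5↦3, 6↦6]  zeros at y ∈ {0}
  x = 2: [0↦1, 1↦5, 2↦0, 3↦0, 4↦5, 5↦1, 6↦2]  zeros at y ∈ {2, 3}
  x = 3: [0↦2, 1↦4, 2↦4, 3↦2, 4↦5, 5↦6, 6↦5]  zeros at y ∈ ∅
  x = 4: [0↦3, 1↦3, 2↦1, 3↦4, 4↦5, 5↦4, 6↦1]  zeros at y ∈ ∅
  x = 5: [0↦4, 1↦2, 2↦5, 3↦6, 4↦5, 5↦2, 6↦4]  zeros at y ∈ ∅
  x = 6: [0↦5, 1↦1, 2↦2, 3↦1, 4↦5, 5↦0, 6↦0]  zeros at y ∈ {5, 6}
Collecting zeros: affine points = {(0, 1), (1, 0), (2, 2), (2, 3), (6, 5), (6, 6)}.
Total count |C(F_7)_aff| = 6.


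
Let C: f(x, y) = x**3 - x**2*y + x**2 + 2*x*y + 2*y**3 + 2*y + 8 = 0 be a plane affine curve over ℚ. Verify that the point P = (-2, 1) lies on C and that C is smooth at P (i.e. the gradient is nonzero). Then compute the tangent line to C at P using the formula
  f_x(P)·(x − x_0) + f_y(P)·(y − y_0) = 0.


Tangent line at P: 14*x + 28 = 0.

Step 1: f(-2, 1) = 0, so P lies on C.
Step 2: partial derivatives
  f_x(x, y) = 3*x**2 - 2*x*y + 2*x + 2*y, f_y(x, y) = -x**2 + 2*x + 6*y**2 + 2.
  f_x(P) = 14, f_y(P) = 0 (gradient nonzero, so P is smooth).
Step 3: tangent line at P: 14·(x − -2) + 0·(y − 1) = 0.
Expanding: 14*x + 28 = 0.


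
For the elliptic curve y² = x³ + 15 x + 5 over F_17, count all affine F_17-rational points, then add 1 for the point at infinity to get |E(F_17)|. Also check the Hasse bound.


Affine points = {(1, 2), (1, 15), (2, 3), (2, 14), (3, 3), (3, 14), (5, 1), (5, 16), (8, 5), (8, 12), (9, 6), (9, 11), (10, 4), (10, 13), (12, 3), (12, 14), (13, 0), (14, 1), (14, 16), (15, 1), (15, 16)}; affine count = 21; |E(F_17)| = 22.

Discriminant check: Δ ∝ 4a³ + 27b² = 4·15³ + 27·5² = 4·3375 + 27·25 ≡ 14 (mod 17). Nonzero ⇒ E is nonsingular.
For each x ∈ F_17, compute rhs = x³ + 15·x + 5 mod 17, then count y ∈ F_17 with y² ≡ rhs.
  x = 0: rhs = 5, matching y values: none (0 points).
  x = 1: rhs = 4, matching y values: 2, 15 (2 points).
  x = 2: rhs = 9, matching y values: 3, 14 (2 points).
  x = 3: rhs = 9, matching y values: 3, 14 (2 points).
  x = 4: rhs = 10, matching y values: none (0 points).
  x = 5: rhs = 1, matching y values: 1, 16 (2 points).
  x = 6: rhs = 5, matching y values: none (0 points).
  x = 7: rhs = 11, matching y values: none (0 points).
  x = 8: rhs = 8, matching y values: 5, 12 (2 points).
  x = 9: rhs = 2, matching y values: 6, 11 (2 points).
  x = 10: rhs = 16, matching y values: 4, 13 (2 points).
  x = 11: rhs = 5, matching y values: none (0 points).
  x = 12: rhs = 9, matching y values: 3, 14 (2 points).
  x = 13: rhs = 0, matching y values: 0 (1 points).
  x = 14: rhs = 1, matching y values: 1, 16 (2 points).
  x = 15: rhs = 1, matching y values: 1, 16 (2 points).
  x = 16: rhs = 6, matching y values: none (0 points).
Total affine count: 21.
Full point count |E(F_17)| = 21 + 1 = 22.
Hasse bound: |22 − (17+1)| = |4| = 4 ≤ 2√17 ≈ 8.2462 ✓.


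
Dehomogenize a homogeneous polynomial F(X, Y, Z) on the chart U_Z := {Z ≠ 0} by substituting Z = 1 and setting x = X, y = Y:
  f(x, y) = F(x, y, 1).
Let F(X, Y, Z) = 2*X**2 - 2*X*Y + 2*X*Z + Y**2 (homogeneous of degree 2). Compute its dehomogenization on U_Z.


f(x, y) = 2*x**2 - 2*x*y + 2*x + y**2

On U_Z we set Z = 1. Each monomial c·X^i·Y^j·Z^k in F becomes c·x^i·y^j·1^k = c·x^i·y^j.
Substituting Z = 1: F(X, Y, 1) = 2*x**2 - 2*x*y + 2*x + y**2.
Note: deg(f) ≤ deg(F) = 2; strict inequality happens when F is divisible by Z (lost terms).


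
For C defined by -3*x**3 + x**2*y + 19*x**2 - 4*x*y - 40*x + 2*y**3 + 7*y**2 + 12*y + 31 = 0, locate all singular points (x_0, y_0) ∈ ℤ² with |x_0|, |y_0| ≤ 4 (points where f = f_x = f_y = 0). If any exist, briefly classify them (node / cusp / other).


Singular points: {(2, -1)}; classification: cusp.

Compute partial derivatives:
  f_x = -9*x**2 + 2*x*y + 38*x - 4*y - 40.
  f_y = x**2 - 4*x + 6*y**2 + 14*y + 12.
Scan x_0 ∈ {−4, ..., 4}. For each x_0, f_y(x_0, y) is a polynomial in y; find its integer roots y ∈ {−4, ..., 4}, then test f_x and f at those candidates.
  x = -4: f_y(-4, y) = 6*y**2 + 14*y + 44; no integer root y with |y| ≤ 4.
  x = -3: f_y(-3, y) = 6*y**2 + 14*y + 33; no integer root y with |y| ≤ 4.
  x = -2: f_y(-2, y) = 6*y**2 + 14*y + 24; no integer root y with |y| ≤ 4.
  x = -1: f_y(-1, y) = 6*y**2 + 14*y + 17; no integer root y with |y| ≤ 4.
  x = 0: f_y(0, y) = 6*y**2 + 14*y + 12; no integer root y with |y| ≤ 4.
  x = 1: f_y(1, y) = 6*y**2 + 14*y + 9; no integer root y with |y| ≤ 4.
  x = 2: f_y(2, y) = 6*y**2 + 14*y + 8; vanishes at y ∈ {-1}. (2, -1): f_x = 0, f = 0 — SINGULAR.
  x = 3: f_y(3, y) = 6*y**2 + 14*y + 9; no integer root y with |y| ≤ 4.
  x = 4: f_y(4, y) = 6*y**2 + 14*y + 12; no integer root y with |y| ≤ 4.
Only singular point on the grid: (2, -1).
Classify: substitute x = 2 + u, y = -1 + v and expand: f = -3*u**3 + u**2*v + 2*v**3 + v**2.
No constant or linear terms (consistent with a singular point). Quadratic part: v**2. Cubic part: -3*u**3 + u**2*v + 2*v**3.
The quadratic part v**2 is a perfect square, so there is a single (double) tangent line v = 0, i.e. y = -1. Restricting the cubic part to that line (v = 0) leaves -3*u**3 ≠ 0, so f is not divisible by v and the branch is v² ≈ 3*u**3 to lowest order — this is a cusp.
Classification: cusp.


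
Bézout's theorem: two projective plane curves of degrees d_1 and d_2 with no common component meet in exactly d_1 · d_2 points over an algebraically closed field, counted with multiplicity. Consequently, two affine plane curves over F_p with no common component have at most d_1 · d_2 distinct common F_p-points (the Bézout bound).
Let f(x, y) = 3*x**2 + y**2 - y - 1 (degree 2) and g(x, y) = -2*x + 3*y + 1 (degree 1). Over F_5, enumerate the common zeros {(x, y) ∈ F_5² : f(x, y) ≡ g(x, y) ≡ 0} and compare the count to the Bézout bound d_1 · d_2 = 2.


Common zeros: {(0, 3)}; count = 1; Bézout bound = 2.

deg(f) = 2, deg(g) = 1, so Bézout bound = 2.
Scan x ∈ F_5. For each x, list the y ∈ F_5 with f(x, y) ≡ 0 and those with g(x, y) ≡ 0 (mod 5); the common zeros in that column are the intersection.
  x = 0: f ≡ 0 at y ∈ {3}; g ≡ 0 at y ∈ {3}; common: {3}.
  x = 1: f ≡ 0 at y ∈ ∅; g ≡ 0 at y ∈ {2}; common: ∅.
  x = 2: f ≡ 0 at y ∈ ∅; g ≡ 0 at y ∈ {1}; common: ∅.
  x = 3: f ≡ 0 at y ∈ ∅; g ≡ 0 at y ∈ {0}; common: ∅.
  x = 4: f ≡ 0 at y ∈ ∅; g ≡ 0 at y ∈ {4}; common: ∅.
Collecting: common zeros = {(0, 3)}, so the count is 1.
Comparison with the Bézout bound: 1 ≤ 2 = deg(f)·deg(g), as expected for curves with no common component (the affine F_5-count falls short of the bound because intersections may lie at infinity, over extension fields, or carry multiplicity).


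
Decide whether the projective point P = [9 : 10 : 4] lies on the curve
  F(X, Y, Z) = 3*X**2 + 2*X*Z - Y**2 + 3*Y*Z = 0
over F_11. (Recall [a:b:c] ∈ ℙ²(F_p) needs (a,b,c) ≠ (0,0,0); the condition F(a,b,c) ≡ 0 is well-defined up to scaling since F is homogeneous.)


F(9,10,4) ≡ 5 (mod 11); P is NOT on the curve.

Evaluate F(9, 10, 4) term-by-term (mod 11).
  3*X**2 ↦ 3·81·1·1 = 243
  2*X*Z ↦ 2·9·1·4 = 72
  -Y**2 ↦ -1·1·100·1 = -100
  3*Y*Z ↦ 3·1·10·4 = 120
Sum: F(9, 10, 4) = (243) + (72) + (-100) + (120) = 335.
Reducing mod 11: 335 ≡ 5 (mod 11).
Since F(a, b, c) ≡ 5 ≠ 0 (mod 11), P does NOT lie on the curve.


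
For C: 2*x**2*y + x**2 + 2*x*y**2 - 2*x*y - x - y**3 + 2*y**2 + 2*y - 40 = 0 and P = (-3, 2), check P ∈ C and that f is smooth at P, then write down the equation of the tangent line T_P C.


Tangent line at P: -27*x - 2*y - 77 = 0.

Step 1: f(-3, 2) = 0, so P lies on C.
Step 2: partial derivatives
  f_x(x, y) = 4*x*y + 2*x + 2*y**2 - 2*y - 1, f_y(x, y) = 2*x**2 + 4*x*y - 2*x - 3*y**2 + 4*y + 2.
  f_x(P) = -27, f_y(P) = -2 (gradient nonzero, so P is smooth).
Step 3: tangent line at P: -27·(x − -3) + -2·(y − 2) = 0.
Expanding: -27*x - 2*y - 77 = 0.


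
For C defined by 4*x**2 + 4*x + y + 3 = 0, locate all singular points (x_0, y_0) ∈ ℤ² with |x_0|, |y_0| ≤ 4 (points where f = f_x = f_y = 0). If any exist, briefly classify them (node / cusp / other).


No singular points in the scanned grid; C is smooth there.

Compute partial derivatives:
  f_x = 8*x + 4.
  f_y = 1.
f_y = 1 is a nonzero constant, so f_y never vanishes: no point (x, y) can satisfy f = f_x = f_y = 0. In particular no (x, y) ∈ {−4, ..., 4}² is singular; the curve is smooth.


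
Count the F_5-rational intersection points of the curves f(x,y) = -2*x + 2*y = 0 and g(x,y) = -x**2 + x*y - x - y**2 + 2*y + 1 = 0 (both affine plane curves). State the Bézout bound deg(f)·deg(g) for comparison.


Common zeros: {(3, 3)}; count = 1; Bézout bound = 2.

deg(f) = 1, deg(g) = 2, so Bézout bound = 2.
Scan x ∈ F_5. For each x, list the y ∈ F_5 with f(x, y) ≡ 0 and those with g(x, y) ≡ 0 (mod 5); the common zeros in that column are the intersection.
  x = 0: f ≡ 0 at y ∈ {0}; g ≡ 0 at y ∈ ∅; common: ∅.
  x = 1: f ≡ 0 at y ∈ {1}; g ≡ 0 at y ∈ {4}; common: ∅.
  x = 2: f ≡ 0 at y ∈ {2}; g ≡ 0 at y ∈ {0, 4}; common: ∅.
  x = 3: f ≡ 0 at y ∈ {3}; g ≡ 0 at y ∈ {2, 3}; common: {3}.
  x = 4: f ≡ 0 at y ∈ {4}; g ≡ 0 at y ∈ {3}; common: ∅.
Collecting: common zeros = {(3, 3)}, so the count is 1.
Comparison with the Bézout bound: 1 ≤ 2 = deg(f)·deg(g), as expected for curves with no common component (the affine F_5-count falls short of the bound because intersections may lie at infinity, over extension fields, or carry multiplicity).


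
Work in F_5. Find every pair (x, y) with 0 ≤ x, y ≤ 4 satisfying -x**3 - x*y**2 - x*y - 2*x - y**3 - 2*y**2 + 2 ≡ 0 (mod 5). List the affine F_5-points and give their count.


Affine F_5-points: {(2, 0), (3, 1), (3, 2), (4, 0), (4, 2)}; count = 5.

For each of the 25 pairs (x, y) ∈ F_5², evaluate f(x, y) mod 5. Record the zeros.
  x = 0: [0↦2, 1↦4, 2↦1, 3↦2, 4↦1]  zeros at y ∈ ∅
  x = 1: [0↦4, 1↦4, 2↦2, 3↦2, 4↦3]  zeros at y ∈ ∅
  x = 2: [0↦0, 1↦3, 2↦2, 3↦1, 4↦4]  zeros at y ∈ {0}
  x = 3: [0↦4, 1↦0, 2↦0, 3↦3, 4↦3]  zeros at y ∈ {1, 2}
  x = 4: [0↦0, 1↦4, 2↦0, 3↦2, 4↦4]  zeros at y ∈ {0, 2}
Collecting zeros: affine points = {(2, 0), (3, 1), (3, 2), (4, 0), (4, 2)}.
Total count |C(F_5)_aff| = 5.


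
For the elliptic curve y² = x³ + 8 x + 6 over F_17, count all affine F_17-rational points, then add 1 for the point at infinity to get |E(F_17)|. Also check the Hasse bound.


Affine points = {(1, 7), (1, 10), (2, 8), (2, 9), (4, 0), (5, 1), (5, 16), (6, 7), (6, 10), (8, 2), (8, 15), (9, 5), (9, 12), (10, 7), (10, 10), (15, 4), (15, 13)}; affine count = 17; |E(F_17)| = 18.

Discriminant check: Δ ∝ 4a³ + 27b² = 4·8³ + 27·6² = 4·512 + 27·36 ≡ 11 (mod 17). Nonzero ⇒ E is nonsingular.
For each x ∈ F_17, compute rhs = x³ + 8·x + 6 mod 17, then count y ∈ F_17 with y² ≡ rhs.
  x = 0: rhs = 6, matching y values: none (0 points).
  x = 1: rhs = 15, matching y values: 7, 10 (2 points).
  x = 2: rhs = 13, matching y values: 8, 9 (2 points).
  x = 3: rhs = 6, matching y values: none (0 points).
  x = 4: rhs = 0, matching y values: 0 (1 points).
  x = 5: rhs = 1, matching y values: 1, 16 (2 points).
  x = 6: rhs = 15, matching y values: 7, 10 (2 points).
  x = 7: rhs = 14, matching y values: none (0 points).
  x = 8: rhs = 4, matching y values: 2, 15 (2 points).
  x = 9: rhs = 8, matching y values: 5, 12 (2 points).
  x = 10: rhs = 15, matching y values: 7, 10 (2 points).
  x = 11: rhs = 14, matching y values: none (0 points).
  x = 12: rhs = 11, matching y values: none (0 points).
  x = 13: rhs = 12, matching y values: none (0 points).
  x = 14: rhs = 6, matching y values: none (0 points).
  x = 15: rhs = 16, matching y values: 4, 13 (2 points).
  x = 16: rhs = 14, matching y values: none (0 points).
Total affine count: 17.
Full point count |E(F_17)| = 17 + 1 = 18.
Hasse bound: |18 − (17+1)| = |0| = 0 ≤ 2√17 ≈ 8.2462 ✓.


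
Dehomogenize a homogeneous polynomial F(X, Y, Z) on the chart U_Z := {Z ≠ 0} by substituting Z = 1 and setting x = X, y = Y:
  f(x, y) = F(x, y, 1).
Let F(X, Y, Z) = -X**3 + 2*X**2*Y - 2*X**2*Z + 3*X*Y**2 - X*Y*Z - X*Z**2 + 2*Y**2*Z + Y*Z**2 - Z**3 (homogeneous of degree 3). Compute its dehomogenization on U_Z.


f(x, y) = -x**3 + 2*x**2*y - 2*x**2 + 3*x*y**2 - x*y - x + 2*y**2 + y - 1

On U_Z we set Z = 1. Each monomial c·X^i·Y^j·Z^k in F becomes c·x^i·y^j·1^k = c·x^i·y^j.
Substituting Z = 1: F(X, Y, 1) = -x**3 + 2*x**2*y - 2*x**2 + 3*x*y**2 - x*y - x + 2*y**2 + y - 1.
Note: deg(f) ≤ deg(F) = 3; strict inequality happens when F is divisible by Z (lost terms).


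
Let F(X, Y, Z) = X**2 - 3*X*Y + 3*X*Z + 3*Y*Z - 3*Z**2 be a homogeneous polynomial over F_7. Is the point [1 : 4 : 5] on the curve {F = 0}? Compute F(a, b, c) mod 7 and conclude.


F(1,4,5) ≡ 3 (mod 7); P is NOT on the curve.

Evaluate F(1, 4, 5) term-by-term (mod 7).
  X**2 ↦ 1·1·1·1 = 1
  -3*X*Y ↦ -3·1·4·1 = -12
  3*X*Z ↦ 3·1·1·5 = 15
  3*Y*Z ↦ 3·1·4·5 = 60
  -3*Z**2 ↦ -3·1·1·25 = -75
Sum: F(1, 4, 5) = (1) + (-12) + (15) + (60) + (-75) = -11.
Reducing mod 7: -11 ≡ 3 (mod 7).
Since F(a, b, c) ≡ 3 ≠ 0 (mod 7), P does NOT lie on the curve.


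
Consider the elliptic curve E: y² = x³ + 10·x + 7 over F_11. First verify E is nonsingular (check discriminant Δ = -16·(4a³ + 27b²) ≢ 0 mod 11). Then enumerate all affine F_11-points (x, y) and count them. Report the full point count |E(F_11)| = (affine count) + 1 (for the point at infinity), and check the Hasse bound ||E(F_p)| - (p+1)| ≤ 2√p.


Affine points = {(3, 3), (3, 8), (4, 1), (4, 10), (8, 4), (8, 7), (9, 1), (9, 10)}; affine count = 8; |E(F_11)| = 9.

Discriminant check: Δ ∝ 4a³ + 27b² = 4·10³ + 27·7² = 4·1000 + 27·49 ≡ 10 (mod 11). Nonzero ⇒ E is nonsingular.
For each x ∈ F_11, compute rhs = x³ + 10·x + 7 mod 11, then count y ∈ F_11 with y² ≡ rhs.
  x = 0: rhs = 7, matching y values: none (0 points).
  x = 1: rhs = 7, matching y values: none (0 points).
  x = 2: rhs = 2, matching y values: none (0 points).
  x = 3: rhs = 9, matching y values: 3, 8 (2 points).
  x = 4: rhs = 1, matching y values: 1, 10 (2 points).
  x = 5: rhs = 6, matching y values: none (0 points).
  x = 6: rhs = 8, matching y values: none (0 points).
  x = 7: rhs = 2, matching y values: none (0 points).
  x = 8: rhs = 5, matching y values: 4, 7 (2 points).
  x = 9: rhs = 1, matching y values: 1, 10 (2 points).
  x = 10: rhs = 7, matching y values: none (0 points).
Total affine count: 8.
Full point count |E(F_11)| = 8 + 1 = 9.
Hasse bound: |9 − (11+1)| = |-3| = 3 ≤ 2√11 ≈ 6.6332 ✓.


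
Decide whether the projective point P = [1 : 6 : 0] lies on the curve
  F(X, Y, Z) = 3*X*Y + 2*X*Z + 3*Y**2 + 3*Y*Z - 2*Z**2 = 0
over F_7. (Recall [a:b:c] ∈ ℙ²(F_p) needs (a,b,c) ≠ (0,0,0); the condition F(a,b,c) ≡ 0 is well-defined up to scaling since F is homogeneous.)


F(1,6,0) ≡ 0 (mod 7); P is on the curve.

Evaluate F(1, 6, 0) term-by-term (mod 7).
  3*X*Y ↦ 3·1·6·1 = 18
  2*X*Z ↦ 2·1·1·0 = 0
  3*Y**2 ↦ 3·1·36·1 = 108
  3*Y*Z ↦ 3·1·6·0 = 0
  -2*Z**2 ↦ -2·1·1·0 = 0
Sum: F(1, 6, 0) = (18) + (0) + (108) + (0) + (0) = 126.
Reducing mod 7: 126 ≡ 0 (mod 7).
Since F(a, b, c) ≡ 0 (mod 7), P lies on the curve.


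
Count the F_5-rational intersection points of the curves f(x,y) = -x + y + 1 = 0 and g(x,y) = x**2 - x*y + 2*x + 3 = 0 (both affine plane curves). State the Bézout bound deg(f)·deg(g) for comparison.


Common zeros: {(4, 3)}; count = 1; Bézout bound = 2.

deg(f) = 1, deg(g) = 2, so Bézout bound = 2.
Scan x ∈ F_5. For each x, list the y ∈ F_5 with f(x, y) ≡ 0 and those with g(x, y) ≡ 0 (mod 5); the common zeros in that column are the intersection.
  x = 0: f ≡ 0 at y ∈ {4}; g ≡ 0 at y ∈ ∅; common: ∅.
  x = 1: f ≡ 0 at y ∈ {0}; g ≡ 0 at y ∈ {1}; common: ∅.
  x = 2: f ≡ 0 at y ∈ {1}; g ≡ 0 at y ∈ {3}; common: ∅.
  x = 3: f ≡ 0 at y ∈ {2}; g ≡ 0 at y ∈ {1}; common: ∅.
  x = 4: f ≡ 0 at y ∈ {3}; g ≡ 0 at y ∈ {3}; common: {3}.
Collecting: common zeros = {(4, 3)}, so the count is 1.
Comparison with the Bézout bound: 1 ≤ 2 = deg(f)·deg(g), as expected for curves with no common component (the affine F_5-count falls short of the bound because intersections may lie at infinity, over extension fields, or carry multiplicity).


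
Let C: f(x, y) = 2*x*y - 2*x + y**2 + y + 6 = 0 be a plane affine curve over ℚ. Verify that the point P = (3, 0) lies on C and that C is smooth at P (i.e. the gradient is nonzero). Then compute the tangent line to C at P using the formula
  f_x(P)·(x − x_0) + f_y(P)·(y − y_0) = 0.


Tangent line at P: -2*x + 7*y + 6 = 0.

Step 1: f(3, 0) = 0, so P lies on C.
Step 2: partial derivatives
  f_x(x, y) = 2*y - 2, f_y(x, y) = 2*x + 2*y + 1.
  f_x(P) = -2, f_y(P) = 7 (gradient nonzero, so P is smooth).
Step 3: tangent line at P: -2·(x − 3) + 7·(y − 0) = 0.
Expanding: -2*x + 7*y + 6 = 0.


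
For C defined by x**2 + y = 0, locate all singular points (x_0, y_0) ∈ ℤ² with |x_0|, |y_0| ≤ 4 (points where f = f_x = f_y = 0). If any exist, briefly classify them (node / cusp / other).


No singular points in the scanned grid; C is smooth there.

Compute partial derivatives:
  f_x = 2*x.
  f_y = 1.
f_y = 1 is a nonzero constant, so f_y never vanishes: no point (x, y) can satisfy f = f_x = f_y = 0. In particular no (x, y) ∈ {−4, ..., 4}² is singular; the curve is smooth.


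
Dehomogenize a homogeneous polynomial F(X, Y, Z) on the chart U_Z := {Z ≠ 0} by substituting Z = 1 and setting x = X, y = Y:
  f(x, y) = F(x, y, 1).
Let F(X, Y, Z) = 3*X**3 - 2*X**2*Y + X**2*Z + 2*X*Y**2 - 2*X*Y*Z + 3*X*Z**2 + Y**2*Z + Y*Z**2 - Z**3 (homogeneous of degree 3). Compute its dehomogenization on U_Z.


f(x, y) = 3*x**3 - 2*x**2*y + x**2 + 2*x*y**2 - 2*x*y + 3*x + y**2 + y - 1

On U_Z we set Z = 1. Each monomial c·X^i·Y^j·Z^k in F becomes c·x^i·y^j·1^k = c·x^i·y^j.
Substituting Z = 1: F(X, Y, 1) = 3*x**3 - 2*x**2*y + x**2 + 2*x*y**2 - 2*x*y + 3*x + y**2 + y - 1.
Note: deg(f) ≤ deg(F) = 3; strict inequality happens when F is divisible by Z (lost terms).


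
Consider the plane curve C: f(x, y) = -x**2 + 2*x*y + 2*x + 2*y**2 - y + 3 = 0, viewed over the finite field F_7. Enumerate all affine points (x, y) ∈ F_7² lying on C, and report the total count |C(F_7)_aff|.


Affine F_7-points: {(1, 1), (1, 2), (3, 0), (3, 1), (5, 2), (5, 4), (6, 0), (6, 5)}; count = 8.

For each of the 49 pairs (x, y) ∈ F_7², evaluate f(x, y) mod 7. Record the zeros.
  x = 0: [0↦3, 1↦4, 2↦2, 3↦4, 4↦3, 5↦6, 6↦6]  zeros at y ∈ ∅
  x = 1: [0↦4, 1↦0, 2↦0, 3↦4, 4↦5, 5↦3, 6↦5]  zeros at y ∈ {1, 2}
  x = 2: [0↦3, 1↦1, 2↦3, 3↦2, 4↦5, 5↦5, 6↦2]  zeros at y ∈ ∅
  x = 3: [0↦0, 1↦0, 2↦4, 3↦5, 4↦3, 5↦5, 6↦4]  zeros at y ∈ {0, 1}
  x = 4: [0↦2, 1↦4, 2↦3, 3↦6, 4↦6, 5↦3, 6↦4]  zeros at y ∈ ∅
  x = 5: [0↦2, 1↦6, 2↦0, 3↦5, 4↦0, 5↦6, 6↦2]  zeros at y ∈ {2, 4}
  x = 6: [0↦0, 1↦6, 2↦2, 3↦2, 4↦6, 5↦0, 6↦5]  zeros at y ∈ {0, 5}
Collecting zeros: affine points = {(1, 1), (1, 2), (3, 0), (3, 1), (5, 2), (5, 4), (6, 0), (6, 5)}.
Total count |C(F_7)_aff| = 8.


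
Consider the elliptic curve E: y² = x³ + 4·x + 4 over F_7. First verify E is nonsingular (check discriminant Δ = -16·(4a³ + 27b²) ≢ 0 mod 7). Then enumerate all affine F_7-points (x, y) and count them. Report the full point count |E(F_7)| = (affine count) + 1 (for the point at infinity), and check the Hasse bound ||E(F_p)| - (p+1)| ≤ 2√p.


Affine points = {(0, 2), (0, 5), (1, 3), (1, 4), (3, 1), (3, 6), (4, 0), (5, 3), (5, 4)}; affine count = 9; |E(F_7)| = 10.

Discriminant check: Δ ∝ 4a³ + 27b² = 4·4³ + 27·4² = 4·64 + 27·16 ≡ 2 (mod 7). Nonzero ⇒ E is nonsingular.
For each x ∈ F_7, compute rhs = x³ + 4·x + 4 mod 7, then count y ∈ F_7 with y² ≡ rhs.
  x = 0: rhs = 4, matching y values: 2, 5 (2 points).
  x = 1: rhs = 2, matching y values: 3, 4 (2 points).
  x = 2: rhs = 6, matching y values: none (0 points).
  x = 3: rhs = 1, matching y values: 1, 6 (2 points).
  x = 4: rhs = 0, matching y values: 0 (1 points).
  x = 5: rhs = 2, matching y values: 3, 4 (2 points).
  x = 6: rhs = 6, matching y values: none (0 points).
Total affine count: 9.
Full point count |E(F_7)| = 9 + 1 = 10.
Hasse bound: |10 − (7+1)| = |2| = 2 ≤ 2√7 ≈ 5.2915 ✓.


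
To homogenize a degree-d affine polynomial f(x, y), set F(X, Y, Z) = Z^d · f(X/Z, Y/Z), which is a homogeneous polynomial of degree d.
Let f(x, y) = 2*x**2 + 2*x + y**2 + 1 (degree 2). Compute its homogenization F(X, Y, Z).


F(X, Y, Z) = 2*X**2 + 2*X*Z + Y**2 + Z**2

deg(f) = 2.
Substitute x = X/Z, y = Y/Z into f, then multiply by Z^2.
  monomial 2·x^2·y^0 ↦ 2·X^2·Y^0·Z^0.
  monomial 2·x^1·y^0 ↦ 2·X^1·Y^0·Z^1.
  monomial 1·x^0·y^2 ↦ 1·X^0·Y^2·Z^0.
  monomial 1·x^0·y^0 ↦ 1·X^0·Y^0·Z^2.
Collecting: F(X, Y, Z) = 2*X**2 + 2*X*Z + Y**2 + Z**2.
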